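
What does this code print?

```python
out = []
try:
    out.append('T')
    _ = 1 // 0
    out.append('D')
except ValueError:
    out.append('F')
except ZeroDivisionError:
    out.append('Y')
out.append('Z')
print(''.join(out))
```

Execution trace: 'T' (try body) → 'Y' (except ZeroDivisionError) → 'Z' (after the try/except). Output: TYZ

Answer: TYZ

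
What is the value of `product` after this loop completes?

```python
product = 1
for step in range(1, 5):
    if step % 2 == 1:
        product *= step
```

Product of odd numbers 1 to 4
`product` takes the values: 1 → 3

Answer: 3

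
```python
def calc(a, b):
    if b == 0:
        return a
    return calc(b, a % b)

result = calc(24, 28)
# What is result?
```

calc(24, 28) -> calc(28, 24) -> calc(24, 4) -> calc(4, 0) -> 4

Answer: 4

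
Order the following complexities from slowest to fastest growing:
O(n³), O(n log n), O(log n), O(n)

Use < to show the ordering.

Ordered by growth rate: O(log n) < O(n) < O(n log n) < O(n³)

Answer: O(log n) < O(n) < O(n log n) < O(n³)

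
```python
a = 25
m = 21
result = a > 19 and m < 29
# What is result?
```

Trace:
`a = 25` → a = 25
`m = 21` → m = 21
`result = a > 19 and m < 29` → result = True
So result = True

Answer: True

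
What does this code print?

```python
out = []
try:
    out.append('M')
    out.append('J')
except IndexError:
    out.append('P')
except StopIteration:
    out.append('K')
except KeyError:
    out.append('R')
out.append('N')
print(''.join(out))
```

Execution trace: 'M' (try body) → 'J' (try body, no exception) → 'N' (after the try/except). Output: MJN

Answer: MJN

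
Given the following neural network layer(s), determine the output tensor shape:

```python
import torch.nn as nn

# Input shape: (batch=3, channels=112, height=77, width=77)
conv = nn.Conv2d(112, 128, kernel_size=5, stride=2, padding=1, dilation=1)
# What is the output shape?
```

Input: (3, 112, 77, 77) -> Output: (3, 128, 38, 38)

Answer: (3, 128, 38, 38)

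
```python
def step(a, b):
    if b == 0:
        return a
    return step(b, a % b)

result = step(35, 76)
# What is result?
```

step(35, 76) -> step(76, 35) -> step(35, 6) -> step(6, 5) -> step(5, 1) -> step(1, 0) -> 1

Answer: 1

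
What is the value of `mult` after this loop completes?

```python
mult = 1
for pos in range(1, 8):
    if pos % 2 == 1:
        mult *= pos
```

Product of odd numbers 1 to 7
`mult` takes the values: 1 → 3 → 15 → 105

Answer: 105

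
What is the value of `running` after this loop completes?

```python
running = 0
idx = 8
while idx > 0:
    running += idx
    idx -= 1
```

Sum 8 down to 1
`running` takes the values: 0 → 8 → 15 → 21 → 26 → 30 → 33 → 35 → 36

Answer: 36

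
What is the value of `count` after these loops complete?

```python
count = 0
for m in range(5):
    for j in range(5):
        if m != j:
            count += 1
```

5² - 5 (exclude diagonal)
`count` takes the values: 0 → 1 → 2 → 3 → 4 → 5 → 6 → 7 → 8 → 9 → 10 → 11 → 12 → 13 → 14 → 15 → 16 → 17 → 18 → 19 → 20

Answer: 20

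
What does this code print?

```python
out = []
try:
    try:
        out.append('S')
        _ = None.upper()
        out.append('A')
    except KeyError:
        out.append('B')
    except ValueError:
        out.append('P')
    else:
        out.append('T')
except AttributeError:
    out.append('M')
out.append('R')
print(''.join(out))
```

Execution trace: 'S' (try body) → 'M' (outer except AttributeError) → 'R' (after the try/except). Output: SMR

Answer: SMR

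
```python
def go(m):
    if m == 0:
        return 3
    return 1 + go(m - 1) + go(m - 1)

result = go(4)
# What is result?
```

go(m) = 1 + 2·go(m-1), go(0)=3. Closed form: (3+1)·2^4 - 1 = 63.

Answer: 63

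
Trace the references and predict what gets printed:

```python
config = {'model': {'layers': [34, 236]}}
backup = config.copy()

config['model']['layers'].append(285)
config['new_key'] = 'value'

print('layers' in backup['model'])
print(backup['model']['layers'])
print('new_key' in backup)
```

Key concept: shallow copy gotcha with nested dict.
Step by step:
`config = {'model': {'layers': [34, 236]}}` → config = {'model': {'layers': [34, 236]}}
`backup = config.copy()` → backup = {'model': {'layers': [34, 236]}}
`config['model']['layers'].append(285)` → config = {'model': {'layers': [34, 236, 285]}}; backup = {'model': {'layers': [34, 236, 285]}}
`config['new_key'] = 'value'` → config = {'model': {'layers': [34, 236, 285]}, 'new_key': 'value'}
`print('layers' in backup['model'])` → prints True
`print(backup['model']['layers'])` → prints [34, 236, 285]
`print('new_key' in backup)` → prints False

Answer:
True
[34, 236, 285]
False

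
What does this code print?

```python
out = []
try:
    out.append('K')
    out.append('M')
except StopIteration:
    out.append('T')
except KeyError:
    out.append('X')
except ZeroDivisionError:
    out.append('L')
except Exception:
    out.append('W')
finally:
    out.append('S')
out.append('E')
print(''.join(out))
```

Execution trace: 'K' (try body) → 'M' (try body, no exception) → 'S' (finally) → 'E' (after the try/except). Output: KMSE

Answer: KMSE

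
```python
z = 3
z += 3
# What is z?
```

Trace:
`z = 3` → z = 3
`z += 3` → z = 6
So z = 6

Answer: 6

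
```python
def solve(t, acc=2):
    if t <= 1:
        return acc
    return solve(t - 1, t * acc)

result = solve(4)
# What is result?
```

Accumulator trace (n, acc): (4, 2) -> (3, 8) -> (2, 24) -> (1, 48) -> return 48

Answer: 48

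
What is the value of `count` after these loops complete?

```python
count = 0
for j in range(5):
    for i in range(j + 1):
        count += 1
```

Triangle: 1 + 2 + ... + 5
`count` takes the values: 0 → 1 → 2 → 3 → 4 → 5 → 6 → 7 → 8 → 9 → 10 → 11 → 12 → 13 → 14 → 15

Answer: 15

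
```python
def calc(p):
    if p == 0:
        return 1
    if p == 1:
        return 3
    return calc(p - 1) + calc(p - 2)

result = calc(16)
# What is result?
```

Build up from base cases: calc(0)=1, calc(1)=3, calc(2)=4, calc(3)=7, calc(4)=11, calc(5)=18, calc(6)=29, ..., calc(16)=3571

Answer: 3571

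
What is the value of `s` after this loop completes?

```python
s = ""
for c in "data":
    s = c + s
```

Reverse 'data'
`s` takes the values: "" → "d" → "ad" → "tad" → "atad"

Answer: "atad"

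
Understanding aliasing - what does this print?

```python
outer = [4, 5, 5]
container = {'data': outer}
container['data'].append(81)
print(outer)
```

Key concept: dict holds reference to list.
Step by step:
`outer = [4, 5, 5]` → outer = [4, 5, 5]
`container = {'data': outer}` → container = {'data': [4, 5, 5]}
`container['data'].append(81)` → outer = [4, 5, 5, 81]; container = {'data': [4, 5, 5, 81]}
`print(outer)` → prints [4, 5, 5, 81]

Answer: [4, 5, 5, 81]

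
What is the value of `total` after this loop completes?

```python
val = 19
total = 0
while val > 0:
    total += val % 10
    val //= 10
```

Sum digits of 19
`total` takes the values: 0 → 9 → 10

Answer: 10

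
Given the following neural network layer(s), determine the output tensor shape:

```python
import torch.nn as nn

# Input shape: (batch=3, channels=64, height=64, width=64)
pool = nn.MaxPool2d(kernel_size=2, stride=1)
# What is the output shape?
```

Input: (3, 64, 64, 64) -> Output: (3, 64, 63, 63)

Answer: (3, 64, 63, 63)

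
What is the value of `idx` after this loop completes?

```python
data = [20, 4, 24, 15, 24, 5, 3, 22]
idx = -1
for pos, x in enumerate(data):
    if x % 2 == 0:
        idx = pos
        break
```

First even number index in [20, 4, 24, 15, 24, 5, 3, 22]
`idx` takes the values: -1 → 0

Answer: 0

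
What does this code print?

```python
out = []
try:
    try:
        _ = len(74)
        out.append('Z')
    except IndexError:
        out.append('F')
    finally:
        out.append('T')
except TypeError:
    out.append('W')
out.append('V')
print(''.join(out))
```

Execution trace: 'T' (inner finally) → 'W' (outer except TypeError) → 'V' (after the try/except). Output: TWV

Answer: TWV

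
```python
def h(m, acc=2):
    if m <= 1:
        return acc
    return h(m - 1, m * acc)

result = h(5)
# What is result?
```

Accumulator trace (n, acc): (5, 2) -> (4, 10) -> (3, 40) -> (2, 120) -> (1, 240) -> return 240

Answer: 240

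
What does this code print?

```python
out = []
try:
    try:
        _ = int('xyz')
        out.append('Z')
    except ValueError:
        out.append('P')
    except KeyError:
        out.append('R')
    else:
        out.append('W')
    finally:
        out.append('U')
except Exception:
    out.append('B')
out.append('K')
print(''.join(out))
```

Execution trace: 'P' (inner except ValueError) → 'U' (inner finally) → 'K' (after the try/except). Output: PUK

Answer: PUK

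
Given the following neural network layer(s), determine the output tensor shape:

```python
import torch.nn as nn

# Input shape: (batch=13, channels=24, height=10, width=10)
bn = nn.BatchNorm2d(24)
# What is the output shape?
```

Input: (13, 24, 10, 10) -> Output: (13, 24, 10, 10)

Answer: (13, 24, 10, 10)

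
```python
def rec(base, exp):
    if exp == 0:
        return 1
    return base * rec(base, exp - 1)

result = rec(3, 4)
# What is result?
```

rec(3, 4) = 3 * 3 * 3 * 3 = 81

Answer: 81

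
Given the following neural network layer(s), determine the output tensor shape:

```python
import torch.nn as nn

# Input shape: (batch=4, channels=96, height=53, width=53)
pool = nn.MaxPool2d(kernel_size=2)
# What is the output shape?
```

Input: (4, 96, 53, 53) -> Output: (4, 96, 26, 26)

Answer: (4, 96, 26, 26)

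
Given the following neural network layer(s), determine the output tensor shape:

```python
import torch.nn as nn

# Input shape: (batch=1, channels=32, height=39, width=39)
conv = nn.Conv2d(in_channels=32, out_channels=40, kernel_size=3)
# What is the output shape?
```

Input: (1, 32, 39, 39) -> Output: (1, 40, 37, 37)

Answer: (1, 40, 37, 37)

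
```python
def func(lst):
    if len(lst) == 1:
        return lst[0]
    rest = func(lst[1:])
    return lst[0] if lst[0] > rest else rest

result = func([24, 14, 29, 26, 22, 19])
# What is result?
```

Recursive max over [24, 14, 29, 26, 22, 19] = 29

Answer: 29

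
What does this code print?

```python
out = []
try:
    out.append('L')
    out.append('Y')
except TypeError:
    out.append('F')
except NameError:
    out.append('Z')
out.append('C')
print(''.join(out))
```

Execution trace: 'L' (try body) → 'Y' (try body, no exception) → 'C' (after the try/except). Output: LYC

Answer: LYC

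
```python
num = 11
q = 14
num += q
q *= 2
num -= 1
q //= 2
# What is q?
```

Trace:
`num = 11` → num = 11
`q = 14` → q = 14
`num += q` → num = 25
`q *= 2` → q = 28
`num -= 1` → num = 24
`q //= 2` → q = 14
So q = 14

Answer: 14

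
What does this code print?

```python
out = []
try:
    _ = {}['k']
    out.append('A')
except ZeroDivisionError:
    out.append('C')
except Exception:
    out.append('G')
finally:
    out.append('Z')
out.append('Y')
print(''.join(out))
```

Execution trace: 'G' (except Exception) → 'Z' (finally) → 'Y' (after the try/except). Output: GZY

Answer: GZY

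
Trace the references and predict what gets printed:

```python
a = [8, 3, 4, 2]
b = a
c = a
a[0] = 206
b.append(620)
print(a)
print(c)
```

Key concept: multiple aliases.
Step by step:
`a = [8, 3, 4, 2]` → a = [8, 3, 4, 2]
`b = a` → b = [8, 3, 4, 2] (same object as a)
`c = a` → c = [8, 3, 4, 2] (same object as a, b)
`a[0] = 206` → a = [206, 3, 4, 2] (same object as b, c); b = [206, 3, 4, 2] (same object as a, c); c = [206, 3, 4, 2] (same object as a, b)
`b.append(620)` → a = [206, 3, 4, 2, 620] (same object as b, c); b = [206, 3, 4, 2, 620] (same object as a, c); c = [206, 3, 4, 2, 620] (same object as a, b)
`print(a)` → prints [206, 3, 4, 2, 620]
`print(c)` → prints [206, 3, 4, 2, 620]

Answer:
[206, 3, 4, 2, 620]
[206, 3, 4, 2, 620]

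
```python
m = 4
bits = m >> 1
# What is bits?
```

Trace:
`m = 4` → m = 4
`bits = m >> 1` → bits = 2
So bits = 2

Answer: 2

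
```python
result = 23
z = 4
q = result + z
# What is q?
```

Trace:
`result = 23` → result = 23
`z = 4` → z = 4
`q = result + z` → q = 27
So q = 27

Answer: 27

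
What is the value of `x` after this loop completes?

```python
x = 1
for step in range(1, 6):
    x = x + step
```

Start at 1, add 1 through 5
`x` takes the values: 1 → 2 → 4 → 7 → 11 → 16

Answer: 16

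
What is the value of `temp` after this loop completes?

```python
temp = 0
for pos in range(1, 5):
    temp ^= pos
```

XOR of 1 to 4
`temp` takes the values: 0 → 1 → 3 → 0 → 4

Answer: 4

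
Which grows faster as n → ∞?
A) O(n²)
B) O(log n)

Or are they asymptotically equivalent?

O(n²) vs O(log n): Higher order terms dominate.

Answer: A) O(n²) grows faster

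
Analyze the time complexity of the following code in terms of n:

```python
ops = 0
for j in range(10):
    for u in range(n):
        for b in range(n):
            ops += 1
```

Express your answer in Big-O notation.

Each loop level contributes: 1 × n × n. Multiplying the contributions gives O(n^2).

Answer: O(n^2)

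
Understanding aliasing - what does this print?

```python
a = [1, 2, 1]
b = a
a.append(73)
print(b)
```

Key concept: basic list aliasing.
Step by step:
`a = [1, 2, 1]` → a = [1, 2, 1]
`b = a` → b = [1, 2, 1] (same object as a)
`a.append(73)` → a = [1, 2, 1, 73] (same object as b); b = [1, 2, 1, 73] (same object as a)
`print(b)` → prints [1, 2, 1, 73]

Answer: [1, 2, 1, 73]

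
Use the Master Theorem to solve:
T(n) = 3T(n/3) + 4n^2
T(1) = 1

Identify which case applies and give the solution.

a=3, b=3, f(n)=4n^2. log_3(3) = 1. Since c=2 > 1 and the regularity condition holds (3(n/3)^2 = (3/3^2)n^2 with 3/3^2 < 1), Case 3 applies: T(n) = Θ(f(n)) = O(n^2).

Answer: O(n^2) - Case 3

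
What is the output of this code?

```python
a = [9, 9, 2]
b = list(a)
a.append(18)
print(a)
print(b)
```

Key concept: list() constructor creates copy.
Step by step:
`a = [9, 9, 2]` → a = [9, 9, 2]
`b = list(a)` → b = [9, 9, 2]
`a.append(18)` → a = [9, 9, 2, 18]
`print(a)` → prints [9, 9, 2, 18]
`print(b)` → prints [9, 9, 2]

Answer:
[9, 9, 2, 18]
[9, 9, 2]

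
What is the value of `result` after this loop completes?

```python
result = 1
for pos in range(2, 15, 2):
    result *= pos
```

Product of even numbers 2 to 14
`result` takes the values: 1 → 2 → 8 → 48 → 384 → 3840 → 46080 → 645120

Answer: 645120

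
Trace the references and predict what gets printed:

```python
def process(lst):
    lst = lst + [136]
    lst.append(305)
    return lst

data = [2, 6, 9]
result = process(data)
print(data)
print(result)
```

Key concept: rebinding parameter vs mutation.
Step by step:
`data = [2, 6, 9]` → data = [2, 6, 9]
`result = process(data)` → result = [2, 6, 9, 136, 305]
`print(data)` → prints [2, 6, 9]
`print(result)` → prints [2, 6, 9, 136, 305]

Answer:
[2, 6, 9]
[2, 6, 9, 136, 305]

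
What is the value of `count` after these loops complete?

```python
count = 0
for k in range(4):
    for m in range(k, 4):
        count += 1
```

Upper triangle: 4 + 3 + ... + 1
`count` takes the values: 0 → 1 → 2 → 3 → 4 → 5 → 6 → 7 → 8 → 9 → 10

Answer: 10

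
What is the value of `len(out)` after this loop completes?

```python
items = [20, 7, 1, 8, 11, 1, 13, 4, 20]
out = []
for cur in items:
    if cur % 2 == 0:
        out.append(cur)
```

Count even numbers in [20, 7, 1, 8, 11, 1, 13, 4, 20]
`out` takes the values: [] → [20] → [20, 8] → [20, 8, 4] → [20, 8, 4, 20]
So `len(out)` = 4

Answer: 4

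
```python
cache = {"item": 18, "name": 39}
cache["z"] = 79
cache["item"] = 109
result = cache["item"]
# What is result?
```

Trace:
`cache = {"item": 18, "name": 39}` → cache = {'item': 18, 'name': 39}
`cache["z"] = 79` → cache = {'item': 18, 'name': 39, 'z': 79}
`cache["item"] = 109` → cache = {'item': 109, 'name': 39, 'z': 79}
`result = cache["item"]` → result = 109
So result = 109

Answer: 109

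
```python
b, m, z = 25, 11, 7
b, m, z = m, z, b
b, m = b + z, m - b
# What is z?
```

Trace:
`b, m, z = 25, 11, 7` → b = 25; m = 11; z = 7
`b, m, z = m, z, b` → b = 11; m = 7; z = 25
`b, m = b + z, m - b` → b = 36; m = -4
So z = 25

Answer: 25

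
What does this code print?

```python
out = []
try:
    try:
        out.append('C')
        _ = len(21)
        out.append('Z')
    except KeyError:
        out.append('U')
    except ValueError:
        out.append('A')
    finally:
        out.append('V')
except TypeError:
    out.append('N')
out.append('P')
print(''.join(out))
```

Execution trace: 'C' (try body) → 'V' (finally) → 'N' (outer except TypeError) → 'P' (after the try/except). Output: CVNP

Answer: CVNP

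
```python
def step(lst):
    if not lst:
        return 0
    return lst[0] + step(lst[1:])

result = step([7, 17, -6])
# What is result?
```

7 + 17 + (-6) + 0 = 18

Answer: 18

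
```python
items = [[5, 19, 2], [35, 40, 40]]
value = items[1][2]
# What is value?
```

Trace:
`items = [[5, 19, 2], [35, 40, 40]]` → items = [[5, 19, 2], [35, 40, 40]]
`value = items[1][2]` → value = 40
So value = 40

Answer: 40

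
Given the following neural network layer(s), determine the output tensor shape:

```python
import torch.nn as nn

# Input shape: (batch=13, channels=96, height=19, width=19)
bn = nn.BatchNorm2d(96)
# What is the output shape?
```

Input: (13, 96, 19, 19) -> Output: (13, 96, 19, 19)

Answer: (13, 96, 19, 19)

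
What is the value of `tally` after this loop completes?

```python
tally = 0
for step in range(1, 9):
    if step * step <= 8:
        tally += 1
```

Count numbers where step² ≤ 8
`tally` takes the values: 0 → 1 → 2

Answer: 2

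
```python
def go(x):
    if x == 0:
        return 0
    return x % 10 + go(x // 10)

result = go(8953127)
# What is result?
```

Sum of digits of 8953127: 7 + 2 + 1 + 3 + 5 + 9 + 8 = 35

Answer: 35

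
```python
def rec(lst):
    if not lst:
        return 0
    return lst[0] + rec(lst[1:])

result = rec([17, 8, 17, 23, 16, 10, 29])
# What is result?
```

17 + 8 + 17 + 23 + 16 + 10 + 29 + 0 = 120

Answer: 120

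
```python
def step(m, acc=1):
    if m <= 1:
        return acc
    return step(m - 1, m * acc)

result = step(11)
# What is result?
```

Accumulator trace (n, acc): (11, 1) -> (10, 11) -> (9, 110) -> (8, 990) -> (7, 7920) -> (6, 55440) -> (5, 332640) -> (4, 1663200) -> (3, 6652800) -> (2, 19958400) -> (1, 39916800) -> return 39916800

Answer: 39916800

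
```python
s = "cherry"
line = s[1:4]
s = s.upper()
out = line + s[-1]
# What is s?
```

Trace:
`s = "cherry"` → s = 'cherry'
`line = s[1:4]` → line = 'her'
`s = s.upper()` → s = 'CHERRY'
`out = line + s[-1]` → out = 'herY'
So s = 'CHERRY'

Answer: 'CHERRY'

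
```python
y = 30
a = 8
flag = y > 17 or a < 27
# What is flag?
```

Trace:
`y = 30` → y = 30
`a = 8` → a = 8
`flag = y > 17 or a < 27` → flag = True
So flag = True

Answer: True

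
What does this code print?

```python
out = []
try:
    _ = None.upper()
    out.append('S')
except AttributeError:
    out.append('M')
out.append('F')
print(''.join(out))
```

Execution trace: 'M' (except AttributeError) → 'F' (after the try/except). Output: MF

Answer: MF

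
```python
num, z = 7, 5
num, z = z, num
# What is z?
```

Trace:
`num, z = 7, 5` → num = 7; z = 5
`num, z = z, num` → num = 5; z = 7
So z = 7

Answer: 7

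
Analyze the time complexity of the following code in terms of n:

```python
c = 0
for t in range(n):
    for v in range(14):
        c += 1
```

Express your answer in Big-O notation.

Each loop level contributes: n × 1. Multiplying the contributions gives O(n).

Answer: O(n)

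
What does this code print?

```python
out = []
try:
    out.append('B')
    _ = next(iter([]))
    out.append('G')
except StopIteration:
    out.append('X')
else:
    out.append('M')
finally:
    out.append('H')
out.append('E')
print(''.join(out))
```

Execution trace: 'B' (try body) → 'X' (except StopIteration) → 'H' (finally) → 'E' (after the try/except). Output: BXHE

Answer: BXHE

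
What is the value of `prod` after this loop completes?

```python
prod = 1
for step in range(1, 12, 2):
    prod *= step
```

Product of 1, 3, 5, ... up to 11
`prod` takes the values: 1 → 3 → 15 → 105 → 945 → 10395

Answer: 10395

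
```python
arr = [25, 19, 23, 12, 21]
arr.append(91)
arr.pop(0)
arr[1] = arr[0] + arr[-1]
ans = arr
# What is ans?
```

Trace:
`arr = [25, 19, 23, 12, 21]` → arr = [25, 19, 23, 12, 21]
`arr.append(91)` → arr = [25, 19, 23, 12, 21, 91]
`arr.pop(0)` → arr = [19, 23, 12, 21, 91]
`arr[1] = arr[0] + arr[-1]` → arr = [19, 110, 12, 21, 91]
`ans = arr` → ans = [19, 110, 12, 21, 91]
So ans = [19, 110, 12, 21, 91]

Answer: [19, 110, 12, 21, 91]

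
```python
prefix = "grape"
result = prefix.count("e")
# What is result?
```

Trace:
`prefix = "grape"` → prefix = 'grape'
`result = prefix.count("e")` → result = 1
So result = 1

Answer: 1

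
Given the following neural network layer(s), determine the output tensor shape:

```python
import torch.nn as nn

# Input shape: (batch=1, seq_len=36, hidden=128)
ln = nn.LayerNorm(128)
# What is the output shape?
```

Input: (1, 36, 128) -> Output: (1, 36, 128)

Answer: (1, 36, 128)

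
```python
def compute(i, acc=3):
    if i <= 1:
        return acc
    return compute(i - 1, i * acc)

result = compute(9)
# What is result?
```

Accumulator trace (n, acc): (9, 3) -> (8, 27) -> (7, 216) -> (6, 1512) -> (5, 9072) -> (4, 45360) -> (3, 181440) -> (2, 544320) -> (1, 1088640) -> return 1088640

Answer: 1088640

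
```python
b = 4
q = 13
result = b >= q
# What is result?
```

Trace:
`b = 4` → b = 4
`q = 13` → q = 13
`result = b >= q` → result = False
So result = False

Answer: False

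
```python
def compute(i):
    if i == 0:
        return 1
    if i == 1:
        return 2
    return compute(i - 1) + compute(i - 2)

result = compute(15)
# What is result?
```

Build up from base cases: compute(0)=1, compute(1)=2, compute(2)=3, compute(3)=5, compute(4)=8, compute(5)=13, compute(6)=21, ..., compute(15)=1597

Answer: 1597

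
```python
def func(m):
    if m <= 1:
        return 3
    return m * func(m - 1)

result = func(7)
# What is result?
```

func(7) = 7 * 6 * 5 * 4 * 3 * 2 * 3 = 15120

Answer: 15120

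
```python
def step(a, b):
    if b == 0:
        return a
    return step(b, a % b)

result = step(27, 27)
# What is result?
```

step(27, 27) -> step(27, 0) -> 27

Answer: 27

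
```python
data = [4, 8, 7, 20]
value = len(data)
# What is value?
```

Trace:
`data = [4, 8, 7, 20]` → data = [4, 8, 7, 20]
`value = len(data)` → value = 4
So value = 4

Answer: 4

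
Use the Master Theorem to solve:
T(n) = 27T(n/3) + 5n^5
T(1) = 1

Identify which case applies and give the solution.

a=27, b=3, f(n)=5n^5. log_3(27) = 3. Since c=5 > 3 and the regularity condition holds (27(n/3)^5 = (27/3^5)n^5 with 27/3^5 < 1), Case 3 applies: T(n) = Θ(f(n)) = O(n^5).

Answer: O(n^5) - Case 3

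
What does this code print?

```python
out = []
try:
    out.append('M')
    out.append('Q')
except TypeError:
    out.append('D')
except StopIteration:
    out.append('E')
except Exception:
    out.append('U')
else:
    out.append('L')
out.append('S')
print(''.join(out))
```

Execution trace: 'M' (try body) → 'Q' (try body, no exception) → 'L' (else) → 'S' (after the try/except). Output: MQLS

Answer: MQLS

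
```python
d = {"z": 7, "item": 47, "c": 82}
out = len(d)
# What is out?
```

Trace:
`d = {"z": 7, "item": 47, "c": 82}` → d = {'z': 7, 'item': 47, 'c': 82}
`out = len(d)` → out = 3
So out = 3

Answer: 3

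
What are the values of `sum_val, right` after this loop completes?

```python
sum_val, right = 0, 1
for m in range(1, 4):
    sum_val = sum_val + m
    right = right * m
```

Sum and factorial of 1 to 3
`sum_val, right` takes the values: (0, 1) → (1, 1) → (3, 1) → (3, 2) → (6, 2) → (6, 6)

Answer: 6, 6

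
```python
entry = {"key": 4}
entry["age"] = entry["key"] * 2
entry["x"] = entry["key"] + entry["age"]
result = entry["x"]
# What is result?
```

Trace:
`entry = {"key": 4}` → entry = {'key': 4}
`entry["age"] = entry["key"] * 2` → entry = {'key': 4, 'age': 8}
`entry["x"] = entry["key"] + entry["age"]` → entry = {'key': 4, 'age': 8, 'x': 12}
`result = entry["x"]` → result = 12
So result = 12

Answer: 12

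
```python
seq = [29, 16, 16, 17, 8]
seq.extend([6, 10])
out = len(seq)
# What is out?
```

Trace:
`seq = [29, 16, 16, 17, 8]` → seq = [29, 16, 16, 17, 8]
`seq.extend([6, 10])` → seq = [29, 16, 16, 17, 8, 6, 10]
`out = len(seq)` → out = 7
So out = 7

Answer: 7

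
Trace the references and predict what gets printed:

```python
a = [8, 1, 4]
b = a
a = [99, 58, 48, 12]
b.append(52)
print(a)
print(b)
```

Key concept: rebinding vs mutation: a is rebound to a new list, b still points at the original.
Step by step:
`a = [8, 1, 4]` → a = [8, 1, 4]
`b = a` → b = [8, 1, 4] (same object as a)
`a = [99, 58, 48, 12]` → a = [99, 58, 48, 12]
`b.append(52)` → b = [8, 1, 4, 52]
`print(a)` → prints [99, 58, 48, 12]
`print(b)` → prints [8, 1, 4, 52]

Answer:
[99, 58, 48, 12]
[8, 1, 4, 52]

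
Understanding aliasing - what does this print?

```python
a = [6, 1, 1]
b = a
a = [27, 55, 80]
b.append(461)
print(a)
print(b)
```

Key concept: rebinding vs mutation: a is rebound to a new list, b still points at the original.
Step by step:
`a = [6, 1, 1]` → a = [6, 1, 1]
`b = a` → b = [6, 1, 1] (same object as a)
`a = [27, 55, 80]` → a = [27, 55, 80]
`b.append(461)` → b = [6, 1, 1, 461]
`print(a)` → prints [27, 55, 80]
`print(b)` → prints [6, 1, 1, 461]

Answer:
[27, 55, 80]
[6, 1, 1, 461]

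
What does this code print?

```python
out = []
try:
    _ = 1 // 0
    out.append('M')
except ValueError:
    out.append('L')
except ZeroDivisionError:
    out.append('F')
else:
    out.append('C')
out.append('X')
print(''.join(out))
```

Execution trace: 'F' (except ZeroDivisionError) → 'X' (after the try/except). Output: FX

Answer: FX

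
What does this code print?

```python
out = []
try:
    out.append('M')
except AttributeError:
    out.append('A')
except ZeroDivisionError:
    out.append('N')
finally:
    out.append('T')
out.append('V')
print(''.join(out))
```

Execution trace: 'M' (try body, no exception) → 'T' (finally) → 'V' (after the try/except). Output: MTV

Answer: MTV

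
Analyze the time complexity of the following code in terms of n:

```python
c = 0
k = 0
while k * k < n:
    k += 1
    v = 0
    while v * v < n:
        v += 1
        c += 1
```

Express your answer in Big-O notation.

Each loop level contributes: √n × √n. Multiplying the contributions gives O(n).

Answer: O(n)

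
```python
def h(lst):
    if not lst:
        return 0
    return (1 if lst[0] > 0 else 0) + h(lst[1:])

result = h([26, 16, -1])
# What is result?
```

Count of positive elements in [26, 16, -1] = 2

Answer: 2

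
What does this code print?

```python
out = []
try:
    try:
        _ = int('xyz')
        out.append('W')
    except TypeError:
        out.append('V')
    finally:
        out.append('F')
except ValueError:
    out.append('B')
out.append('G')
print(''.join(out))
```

Execution trace: 'F' (finally) → 'B' (outer except ValueError) → 'G' (after the try/except). Output: FBG

Answer: FBG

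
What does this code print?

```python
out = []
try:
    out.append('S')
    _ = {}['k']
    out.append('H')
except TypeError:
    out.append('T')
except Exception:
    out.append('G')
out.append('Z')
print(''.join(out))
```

Execution trace: 'S' (try body) → 'G' (except Exception) → 'Z' (after the try/except). Output: SGZ

Answer: SGZ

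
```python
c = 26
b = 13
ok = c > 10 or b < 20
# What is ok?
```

Trace:
`c = 26` → c = 26
`b = 13` → b = 13
`ok = c > 10 or b < 20` → ok = True
So ok = True

Answer: True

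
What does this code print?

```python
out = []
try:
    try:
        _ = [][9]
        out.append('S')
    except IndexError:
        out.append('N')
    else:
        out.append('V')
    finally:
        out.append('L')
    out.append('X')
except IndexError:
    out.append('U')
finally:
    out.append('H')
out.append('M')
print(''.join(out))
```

Execution trace: 'N' (inner except IndexError) → 'L' (inner finally) → 'X' (try body, no exception) → 'H' (finally) → 'M' (after the try/except). Output: NLXHM

Answer: NLXHM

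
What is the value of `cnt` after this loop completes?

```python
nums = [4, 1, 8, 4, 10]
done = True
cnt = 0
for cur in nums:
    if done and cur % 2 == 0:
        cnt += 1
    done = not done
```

Count even values at even positions
`cnt` takes the values: 0 → 1 → 2 → 3

Answer: 3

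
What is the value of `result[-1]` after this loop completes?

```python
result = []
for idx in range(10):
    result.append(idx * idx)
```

Last element of squares 0 to 9
`result` takes the values: [] → [0] → [0, 1] → [0, 1, 4] → [0, 1, 4, 9] → [0, 1, 4, 9, 16] → [0, 1, 4, 9, 16, 25] → [0, 1, 4, 9, 16, 25, 36] → [0, 1, 4, 9, 16, 25, 36, 49] → [0, 1, 4, 9, 16, 25, 36, 49, 64] → [0, 1, 4, 9, 16, 25, 36, 49, 64, 81]
So `result[-1]` = 81

Answer: 81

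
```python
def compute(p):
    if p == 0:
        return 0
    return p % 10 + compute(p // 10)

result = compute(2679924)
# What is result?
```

Sum of digits of 2679924: 4 + 2 + 9 + 9 + 7 + 6 + 2 = 39

Answer: 39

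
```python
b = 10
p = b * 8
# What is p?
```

Trace:
`b = 10` → b = 10
`p = b * 8` → p = 80
So p = 80

Answer: 80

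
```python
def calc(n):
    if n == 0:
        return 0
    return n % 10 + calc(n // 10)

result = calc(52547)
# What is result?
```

Sum of digits of 52547: 7 + 4 + 5 + 2 + 5 = 23

Answer: 23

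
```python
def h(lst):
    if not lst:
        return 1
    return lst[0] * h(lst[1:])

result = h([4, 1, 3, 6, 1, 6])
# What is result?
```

Product over [4, 1, 3, 6, 1, 6] = 4 * 1 * 3 * 6 * 1 * 6 = 432

Answer: 432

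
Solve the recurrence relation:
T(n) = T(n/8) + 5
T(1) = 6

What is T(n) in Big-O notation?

Each step divides n by 8 and adds 5. After log_8(n) steps we reach T(1)=6. So T(n) = 5·log_8(n) + 6 = O(log n).

Answer: O(log n)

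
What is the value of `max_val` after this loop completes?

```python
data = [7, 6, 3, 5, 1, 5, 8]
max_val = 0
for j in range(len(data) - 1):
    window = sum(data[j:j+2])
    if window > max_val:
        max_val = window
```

Max sum of 2-element window in [7, 6, 3, 5, 1, 5, 8]
`max_val` takes the values: 0 → 13

Answer: 13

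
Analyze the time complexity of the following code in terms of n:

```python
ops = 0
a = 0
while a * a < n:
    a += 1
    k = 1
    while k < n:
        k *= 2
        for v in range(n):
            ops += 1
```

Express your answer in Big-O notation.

Each loop level contributes: √n × log n × n. Multiplying the contributions gives O(n√n log n).

Answer: O(n√n log n)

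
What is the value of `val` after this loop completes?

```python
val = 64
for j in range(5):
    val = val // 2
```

Halve 5 times: 64 // 2^5 = 2
`val` takes the values: 64 → 32 → 16 → 8 → 4 → 2

Answer: 2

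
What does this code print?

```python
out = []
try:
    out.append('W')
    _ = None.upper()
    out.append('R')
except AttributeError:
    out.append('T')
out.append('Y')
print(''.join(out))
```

Execution trace: 'W' (try body) → 'T' (except AttributeError) → 'Y' (after the try/except). Output: WTY

Answer: WTY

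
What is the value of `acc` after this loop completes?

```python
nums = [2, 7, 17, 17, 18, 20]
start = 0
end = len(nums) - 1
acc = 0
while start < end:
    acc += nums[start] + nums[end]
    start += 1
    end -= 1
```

Sum of pairs from ends
`acc` takes the values: 0 → 22 → 47 → 81

Answer: 81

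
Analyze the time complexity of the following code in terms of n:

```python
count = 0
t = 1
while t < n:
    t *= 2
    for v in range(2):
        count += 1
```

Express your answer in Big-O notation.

Each loop level contributes: log n × 1. Multiplying the contributions gives O(log n).

Answer: O(log n)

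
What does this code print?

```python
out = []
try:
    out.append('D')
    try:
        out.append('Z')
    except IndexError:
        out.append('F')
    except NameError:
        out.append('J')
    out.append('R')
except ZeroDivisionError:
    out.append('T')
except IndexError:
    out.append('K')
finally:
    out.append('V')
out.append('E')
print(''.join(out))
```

Execution trace: 'D' (try body) → 'Z' (inner try body, no exception) → 'R' (try body, no exception) → 'V' (finally) → 'E' (after the try/except). Output: DZRVE

Answer: DZRVE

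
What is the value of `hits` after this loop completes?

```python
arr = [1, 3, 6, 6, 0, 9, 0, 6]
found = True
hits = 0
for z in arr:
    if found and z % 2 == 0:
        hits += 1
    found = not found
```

Count even values at even positions
`hits` takes the values: 0 → 1 → 2 → 3

Answer: 3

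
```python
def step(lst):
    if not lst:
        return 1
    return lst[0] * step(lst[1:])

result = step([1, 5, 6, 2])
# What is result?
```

Product over [1, 5, 6, 2] = 1 * 5 * 6 * 2 = 60

Answer: 60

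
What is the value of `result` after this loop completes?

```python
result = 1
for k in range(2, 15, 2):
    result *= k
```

Product of even numbers 2 to 14
`result` takes the values: 1 → 2 → 8 → 48 → 384 → 3840 → 46080 → 645120

Answer: 645120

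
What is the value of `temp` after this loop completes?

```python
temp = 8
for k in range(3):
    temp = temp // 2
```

Halve 3 times: 8 // 2^3 = 1
`temp` takes the values: 8 → 4 → 2 → 1

Answer: 1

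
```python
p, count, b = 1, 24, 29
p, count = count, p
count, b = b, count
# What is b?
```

Trace:
`p, count, b = 1, 24, 29` → p = 1; count = 24; b = 29
`p, count = count, p` → p = 24; count = 1
`count, b = b, count` → count = 29; b = 1
So b = 1

Answer: 1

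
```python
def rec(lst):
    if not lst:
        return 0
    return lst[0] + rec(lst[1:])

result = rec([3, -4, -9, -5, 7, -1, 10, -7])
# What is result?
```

3 + (-4) + (-9) + (-5) + 7 + (-1) + 10 + (-7) + 0 = -6

Answer: -6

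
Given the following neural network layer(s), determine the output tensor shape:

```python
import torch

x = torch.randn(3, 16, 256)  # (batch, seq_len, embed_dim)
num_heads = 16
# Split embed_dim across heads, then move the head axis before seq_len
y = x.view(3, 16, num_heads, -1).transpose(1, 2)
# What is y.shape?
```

Input: (3, 16, 256) -> head_dim = 256 // 16 = 16; after view: (3, 16, 16, 16) -> after transpose(1, 2): (3, 16, 16, 16) -> Output: (3, 16, 16, 16)

Answer: (3, 16, 16, 16)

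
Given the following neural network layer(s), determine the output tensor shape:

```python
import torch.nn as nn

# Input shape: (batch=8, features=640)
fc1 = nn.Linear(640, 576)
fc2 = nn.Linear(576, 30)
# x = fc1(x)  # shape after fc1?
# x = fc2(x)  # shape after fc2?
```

Input: (8, 640) -> after fc1: (8, 576) -> Output: (8, 30)

Answer: (8, 30)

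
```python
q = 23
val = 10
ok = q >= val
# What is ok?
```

Trace:
`q = 23` → q = 23
`val = 10` → val = 10
`ok = q >= val` → ok = True
So ok = True

Answer: True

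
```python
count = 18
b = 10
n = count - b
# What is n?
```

Trace:
`count = 18` → count = 18
`b = 10` → b = 10
`n = count - b` → n = 8
So n = 8

Answer: 8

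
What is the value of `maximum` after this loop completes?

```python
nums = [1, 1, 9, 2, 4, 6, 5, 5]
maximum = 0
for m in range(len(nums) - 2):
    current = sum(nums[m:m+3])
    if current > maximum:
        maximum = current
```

Max sum of 3-element window in [1, 1, 9, 2, 4, 6, 5, 5]
`maximum` takes the values: 0 → 11 → 12 → 15 → 16

Answer: 16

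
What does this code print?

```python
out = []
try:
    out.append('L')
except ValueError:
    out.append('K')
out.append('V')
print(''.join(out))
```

Execution trace: 'L' (try body, no exception) → 'V' (after the try/except). Output: LV

Answer: LV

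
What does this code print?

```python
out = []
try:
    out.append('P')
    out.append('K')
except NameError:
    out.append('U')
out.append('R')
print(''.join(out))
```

Execution trace: 'P' (try body) → 'K' (try body, no exception) → 'R' (after the try/except). Output: PKR

Answer: PKR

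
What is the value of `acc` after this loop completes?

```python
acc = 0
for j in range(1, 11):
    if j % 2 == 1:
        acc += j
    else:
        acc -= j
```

Add odd, subtract even
`acc` takes the values: 0 → 1 → -1 → 2 → -2 → 3 → -3 → 4 → -4 → 5 → -5

Answer: -5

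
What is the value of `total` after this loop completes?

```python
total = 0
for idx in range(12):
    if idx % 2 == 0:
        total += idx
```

Sum of even numbers 0 to 11
`total` takes the values: 0 → 2 → 6 → 12 → 20 → 30

Answer: 30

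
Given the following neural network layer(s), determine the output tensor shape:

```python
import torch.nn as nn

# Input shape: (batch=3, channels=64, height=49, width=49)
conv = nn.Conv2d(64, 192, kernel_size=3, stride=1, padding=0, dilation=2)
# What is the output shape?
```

Input: (3, 64, 49, 49) -> Output: (3, 192, 45, 45)

Answer: (3, 192, 45, 45)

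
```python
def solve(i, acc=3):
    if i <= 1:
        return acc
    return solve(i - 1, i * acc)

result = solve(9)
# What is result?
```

Accumulator trace (n, acc): (9, 3) -> (8, 27) -> (7, 216) -> (6, 1512) -> (5, 9072) -> (4, 45360) -> (3, 181440) -> (2, 544320) -> (1, 1088640) -> return 1088640

Answer: 1088640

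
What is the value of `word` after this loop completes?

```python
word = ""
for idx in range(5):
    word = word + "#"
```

Repeat '#' 5 times
`word` takes the values: "" → "#" → "##" → "###" → "####" → "#####"

Answer: "#####"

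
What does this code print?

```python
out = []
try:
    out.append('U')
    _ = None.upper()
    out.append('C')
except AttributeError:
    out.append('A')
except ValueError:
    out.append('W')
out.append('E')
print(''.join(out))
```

Execution trace: 'U' (try body) → 'A' (except AttributeError) → 'E' (after the try/except). Output: UAE

Answer: UAE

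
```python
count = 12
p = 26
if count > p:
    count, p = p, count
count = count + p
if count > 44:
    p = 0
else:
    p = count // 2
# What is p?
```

Trace:
`count = 12` → count = 12
`p = 26` → p = 26
`if count > p: ...` → count > p is False → no variable changes
`count = count + p` → count = 38
`if count > 44: ...` → count > 44 is False, take else branch → p = 19
So p = 19

Answer: 19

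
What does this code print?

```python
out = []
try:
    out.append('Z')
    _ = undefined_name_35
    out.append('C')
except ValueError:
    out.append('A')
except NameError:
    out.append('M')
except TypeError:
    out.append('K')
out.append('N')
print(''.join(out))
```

Execution trace: 'Z' (try body) → 'M' (except NameError) → 'N' (after the try/except). Output: ZMN

Answer: ZMN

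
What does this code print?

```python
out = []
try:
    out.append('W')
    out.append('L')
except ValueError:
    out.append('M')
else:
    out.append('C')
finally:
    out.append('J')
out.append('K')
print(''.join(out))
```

Execution trace: 'W' (try body) → 'L' (try body, no exception) → 'C' (else) → 'J' (finally) → 'K' (after the try/except). Output: WLCJK

Answer: WLCJK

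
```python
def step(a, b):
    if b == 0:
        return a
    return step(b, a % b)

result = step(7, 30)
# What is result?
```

step(7, 30) -> step(30, 7) -> step(7, 2) -> step(2, 1) -> step(1, 0) -> 1

Answer: 1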